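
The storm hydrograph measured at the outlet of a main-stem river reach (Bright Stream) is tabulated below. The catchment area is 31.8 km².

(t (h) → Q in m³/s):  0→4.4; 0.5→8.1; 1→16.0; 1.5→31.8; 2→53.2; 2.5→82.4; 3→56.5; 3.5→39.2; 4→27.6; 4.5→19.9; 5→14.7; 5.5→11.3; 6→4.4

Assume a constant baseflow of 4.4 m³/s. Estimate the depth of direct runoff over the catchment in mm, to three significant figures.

Direct runoff: 0.0, 3.7, 11.6, 27.4, 48.8, 78.0, 52.1, 34.8, 23.2, 15.5, 10.3, 6.9, 0.0 m³/s; ΣQ_DR = 312.3 m³/s.
V = ΣQ_DR · Δt = 312.3 × 1800 s = 5.621 × 10^5 m³.
Over A = 31.8 km², depth = V / A = 17.7 mm.

d ≈ 17.7 mm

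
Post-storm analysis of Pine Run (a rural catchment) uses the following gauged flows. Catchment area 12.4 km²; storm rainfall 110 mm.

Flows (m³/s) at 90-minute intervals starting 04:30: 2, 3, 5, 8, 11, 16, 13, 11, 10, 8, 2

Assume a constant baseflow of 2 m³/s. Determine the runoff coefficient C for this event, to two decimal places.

ΣQ_DR = 67.00 m³/s; V = ΣQ_DR·Δt = 3.618 × 10^5 m³.
Runoff depth d = V / A = 29.18 mm.
C = d / P = 29.18 / 110 = 0.27.

C ≈ 0.27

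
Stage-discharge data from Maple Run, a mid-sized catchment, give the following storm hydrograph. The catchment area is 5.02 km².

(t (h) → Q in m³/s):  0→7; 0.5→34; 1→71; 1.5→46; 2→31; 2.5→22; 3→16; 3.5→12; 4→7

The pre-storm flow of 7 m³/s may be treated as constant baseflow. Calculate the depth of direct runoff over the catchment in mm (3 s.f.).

Direct runoff: 0.0, 27.0, 64.0, 39.0, 24.0, 15.0, 9.0, 5.0, 0.0 m³/s; ΣQ_DR = 183.0 m³/s.
V = ΣQ_DR · Δt = 183.0 × 1800 s = 3.294 × 10^5 m³.
Over A = 5.02 km², depth = V / A = 65.6 mm.

d ≈ 65.6 mm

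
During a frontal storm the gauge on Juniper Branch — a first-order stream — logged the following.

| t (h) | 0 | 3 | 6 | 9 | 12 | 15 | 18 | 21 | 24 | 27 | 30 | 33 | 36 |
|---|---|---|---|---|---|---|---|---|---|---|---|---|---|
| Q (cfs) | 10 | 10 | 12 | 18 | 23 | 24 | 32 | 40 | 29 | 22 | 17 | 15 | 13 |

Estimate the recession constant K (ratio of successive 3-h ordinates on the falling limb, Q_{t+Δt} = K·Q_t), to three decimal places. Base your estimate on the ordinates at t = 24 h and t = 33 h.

K ≈ 0.803

Using the recession-limb readings at t = 24 h and t = 33 h: Q falls from 29 to 15 cfs over 3 intervals.
K = (Q₂/Q₁)^(1/3) = (15/29)^(1/3) = 0.803.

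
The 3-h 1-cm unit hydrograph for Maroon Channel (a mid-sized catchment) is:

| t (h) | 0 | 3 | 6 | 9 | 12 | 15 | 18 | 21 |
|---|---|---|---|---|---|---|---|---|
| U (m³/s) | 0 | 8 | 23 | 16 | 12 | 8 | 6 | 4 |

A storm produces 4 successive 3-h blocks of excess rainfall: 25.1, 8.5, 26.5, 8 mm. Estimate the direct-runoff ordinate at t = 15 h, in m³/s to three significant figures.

Q ≈ 91.1 m³/s

By discrete convolution, Q_j = Σ (P_i / 10 mm) · U_{j−i}.
At t = 15 h (j=5): Q = (25.1/10)·8 + (8.5/10)·12 + (26.5/10)·16 + (8/10)·23 = 91.1 m³/s.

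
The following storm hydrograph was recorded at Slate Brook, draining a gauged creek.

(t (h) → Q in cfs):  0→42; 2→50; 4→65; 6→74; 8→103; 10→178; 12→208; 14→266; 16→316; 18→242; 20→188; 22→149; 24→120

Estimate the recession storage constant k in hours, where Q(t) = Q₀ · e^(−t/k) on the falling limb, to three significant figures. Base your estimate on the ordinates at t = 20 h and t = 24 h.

k ≈ 8.91 h

On the falling limb, Q drops from 188 to 120 cfs between t = 20 h and t = 24 h (Δt = 4 h).
k = −Δt / ln(Q₂/Q₁) = −4 / ln(120/188) = 8.91 h.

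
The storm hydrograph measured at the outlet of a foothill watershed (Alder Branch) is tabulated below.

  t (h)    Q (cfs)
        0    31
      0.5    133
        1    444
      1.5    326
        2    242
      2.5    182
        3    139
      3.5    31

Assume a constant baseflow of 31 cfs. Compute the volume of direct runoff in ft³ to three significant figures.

Direct-runoff ordinates (Q − Q_b): 0.0, 102.0, 413.0, 295.0, 211.0, 151.0, 108.0, 0.0 cfs.
ΣQ_DR = 1280 cfs.
With Δt = 0.5 h = 1800 s, V = ΣQ_DR · Δt = 1280 × 1800 = 2.30 × 10^6 ft³.

V ≈ 2.30 × 10^6 ft³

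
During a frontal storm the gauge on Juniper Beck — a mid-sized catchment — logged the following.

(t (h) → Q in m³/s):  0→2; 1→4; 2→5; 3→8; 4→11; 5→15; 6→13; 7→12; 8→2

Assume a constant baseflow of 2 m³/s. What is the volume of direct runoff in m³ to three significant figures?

V ≈ 1.94 × 10^5 m³

Direct-runoff ordinates (Q − Q_b): 0.0, 2.0, 3.0, 6.0, 9.0, 13.0, 11.0, 10.0, 0.0 m³/s.
ΣQ_DR = 54.00 m³/s.
With Δt = 1 h = 3600 s, V = ΣQ_DR · Δt = 54.00 × 3600 = 1.94 × 10^5 m³.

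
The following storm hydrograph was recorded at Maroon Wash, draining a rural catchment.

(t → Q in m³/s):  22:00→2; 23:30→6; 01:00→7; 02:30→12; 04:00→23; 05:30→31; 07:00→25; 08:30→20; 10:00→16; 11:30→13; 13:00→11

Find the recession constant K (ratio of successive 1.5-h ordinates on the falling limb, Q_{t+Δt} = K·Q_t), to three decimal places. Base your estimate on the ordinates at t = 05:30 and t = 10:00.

K ≈ 0.802

Using the recession-limb readings at t = 05:30 and t = 10:00: Q falls from 31 to 16 m³/s over 3 intervals.
K = (Q₂/Q₁)^(1/3) = (16/31)^(1/3) = 0.802.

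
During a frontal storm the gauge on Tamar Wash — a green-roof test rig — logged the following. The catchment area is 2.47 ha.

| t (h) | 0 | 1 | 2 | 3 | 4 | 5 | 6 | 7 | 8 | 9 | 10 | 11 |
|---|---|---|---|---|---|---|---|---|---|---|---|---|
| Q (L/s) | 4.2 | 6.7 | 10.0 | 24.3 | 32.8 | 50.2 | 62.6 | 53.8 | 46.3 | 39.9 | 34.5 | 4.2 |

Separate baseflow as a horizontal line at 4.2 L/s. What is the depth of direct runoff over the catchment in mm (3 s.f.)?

d ≈ 46.5 mm

Direct runoff: 0.0, 2.5, 5.8, 20.1, 28.6, 46.0, 58.4, 49.6, 42.1, 35.7, 30.3, 0.0 L/s; ΣQ_DR = 319.1 L/s.
V = ΣQ_DR · Δt = 319.1 × 3600 s = 1.149 × 10^6 L.
Over A = 2.47 ha, depth = V / A = 46.5 mm.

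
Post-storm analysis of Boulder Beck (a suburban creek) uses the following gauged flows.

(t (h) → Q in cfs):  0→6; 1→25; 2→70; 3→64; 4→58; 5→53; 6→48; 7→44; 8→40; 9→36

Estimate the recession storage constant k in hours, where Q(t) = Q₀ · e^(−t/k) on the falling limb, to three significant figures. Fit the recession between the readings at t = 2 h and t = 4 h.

On the falling limb, Q drops from 70 to 58 cfs between t = 2 h and t = 4 h (Δt = 2 h).
k = −Δt / ln(Q₂/Q₁) = −2 / ln(58/70) = 10.6 h.

k ≈ 10.6 h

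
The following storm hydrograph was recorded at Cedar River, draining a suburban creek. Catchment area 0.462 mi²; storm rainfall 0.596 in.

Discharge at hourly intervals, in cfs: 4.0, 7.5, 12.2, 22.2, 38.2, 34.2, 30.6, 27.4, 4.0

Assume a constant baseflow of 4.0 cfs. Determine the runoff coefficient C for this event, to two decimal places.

ΣQ_DR = 144.3 cfs; V = ΣQ_DR·Δt = 5.195 × 10^5 ft³.
Runoff depth d = V / A = 0.4840 in.
C = d / P = 0.4840 / 0.596 = 0.81.

C ≈ 0.81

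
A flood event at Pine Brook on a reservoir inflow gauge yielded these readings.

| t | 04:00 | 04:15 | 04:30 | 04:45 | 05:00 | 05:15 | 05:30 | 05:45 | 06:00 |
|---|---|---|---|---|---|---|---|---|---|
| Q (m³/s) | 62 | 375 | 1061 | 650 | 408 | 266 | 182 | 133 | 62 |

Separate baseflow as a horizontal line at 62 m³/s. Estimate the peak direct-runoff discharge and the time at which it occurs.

Subtracting baseflow gives direct-runoff ordinates: 0.0, 313.0, 999.0, 588.0, 346.0, 204.0, 120.0, 71.0, 0.0 m³/s.
The maximum is 999.0 m³/s, occurring at the reading for t = 04:30.

Q_p = 999.0 m³/s at t = 04:30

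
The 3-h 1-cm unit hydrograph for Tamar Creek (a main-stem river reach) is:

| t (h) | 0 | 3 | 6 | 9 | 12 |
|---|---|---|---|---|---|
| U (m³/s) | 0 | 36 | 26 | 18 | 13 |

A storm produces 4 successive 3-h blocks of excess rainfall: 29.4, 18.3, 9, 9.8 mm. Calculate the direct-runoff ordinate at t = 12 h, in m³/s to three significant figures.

Q ≈ 130 m³/s

By discrete convolution, Q_j = Σ (P_i / 10 mm) · U_{j−i}.
At t = 12 h (j=4): Q = (29.4/10)·13 + (18.3/10)·18 + (9/10)·26 + (9.8/10)·36 = 130 m³/s.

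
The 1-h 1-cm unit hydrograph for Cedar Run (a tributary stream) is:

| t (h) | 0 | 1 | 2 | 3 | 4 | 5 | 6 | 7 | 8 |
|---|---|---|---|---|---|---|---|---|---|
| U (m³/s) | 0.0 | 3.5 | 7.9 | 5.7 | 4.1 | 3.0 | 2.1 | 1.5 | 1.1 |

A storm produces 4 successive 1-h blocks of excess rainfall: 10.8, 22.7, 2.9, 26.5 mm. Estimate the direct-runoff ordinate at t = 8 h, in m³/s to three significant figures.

Q ≈ 13.2 m³/s

By discrete convolution, Q_j = Σ (P_i / 10 mm) · U_{j−i}.
At t = 8 h (j=8): Q = (10.8/10)·1.1 + (22.7/10)·1.5 + (2.9/10)·2.1 + (26.5/10)·3.0 = 13.2 m³/s.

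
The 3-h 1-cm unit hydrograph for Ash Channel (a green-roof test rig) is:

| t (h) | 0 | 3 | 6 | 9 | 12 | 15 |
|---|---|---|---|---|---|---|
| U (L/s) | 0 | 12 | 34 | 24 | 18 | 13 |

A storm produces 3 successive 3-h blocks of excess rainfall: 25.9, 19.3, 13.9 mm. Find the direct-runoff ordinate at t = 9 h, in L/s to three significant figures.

Q ≈ 144 L/s

By discrete convolution, Q_j = Σ (P_i / 10 mm) · U_{j−i}.
At t = 9 h (j=3): Q = (25.9/10)·24 + (19.3/10)·34 + (13.9/10)·12 = 144 L/s.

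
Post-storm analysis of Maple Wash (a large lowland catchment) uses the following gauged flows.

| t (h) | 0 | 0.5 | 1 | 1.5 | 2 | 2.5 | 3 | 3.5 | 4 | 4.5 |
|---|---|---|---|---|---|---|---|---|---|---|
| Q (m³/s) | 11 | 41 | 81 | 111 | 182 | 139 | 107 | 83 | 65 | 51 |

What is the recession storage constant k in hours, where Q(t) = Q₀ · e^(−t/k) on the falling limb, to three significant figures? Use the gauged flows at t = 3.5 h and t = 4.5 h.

On the falling limb, Q drops from 83 to 51 m³/s between t = 3.5 h and t = 4.5 h (Δt = 1 h).
k = −Δt / ln(Q₂/Q₁) = −1 / ln(51/83) = 2.05 h.

k ≈ 2.05 h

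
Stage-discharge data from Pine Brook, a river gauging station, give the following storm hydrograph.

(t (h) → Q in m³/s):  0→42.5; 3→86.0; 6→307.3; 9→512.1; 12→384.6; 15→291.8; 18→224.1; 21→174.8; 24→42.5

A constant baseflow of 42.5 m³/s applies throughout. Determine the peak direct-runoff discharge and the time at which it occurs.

Q_p = 469.6 m³/s at t = 9 h

Subtracting baseflow gives direct-runoff ordinates: 0.0, 43.5, 264.8, 469.6, 342.1, 249.3, 181.6, 132.3, 0.0 m³/s.
The maximum is 469.6 m³/s, occurring at the reading for t = 9 h.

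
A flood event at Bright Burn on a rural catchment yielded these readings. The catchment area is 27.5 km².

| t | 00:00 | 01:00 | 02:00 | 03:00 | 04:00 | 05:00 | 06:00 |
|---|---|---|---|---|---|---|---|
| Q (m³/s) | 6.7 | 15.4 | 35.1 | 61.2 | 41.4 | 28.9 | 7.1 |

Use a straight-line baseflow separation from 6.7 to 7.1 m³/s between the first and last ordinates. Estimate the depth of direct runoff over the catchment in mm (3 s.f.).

Direct runoff: 0.00, 8.63, 28.27, 54.30, 34.43, 21.87, 0.00 m³/s; ΣQ_DR = 147.5 m³/s.
V = ΣQ_DR · Δt = 147.5 × 3600 s = 5.310 × 10^5 m³.
Over A = 27.5 km², depth = V / A = 19.3 mm.

d ≈ 19.3 mm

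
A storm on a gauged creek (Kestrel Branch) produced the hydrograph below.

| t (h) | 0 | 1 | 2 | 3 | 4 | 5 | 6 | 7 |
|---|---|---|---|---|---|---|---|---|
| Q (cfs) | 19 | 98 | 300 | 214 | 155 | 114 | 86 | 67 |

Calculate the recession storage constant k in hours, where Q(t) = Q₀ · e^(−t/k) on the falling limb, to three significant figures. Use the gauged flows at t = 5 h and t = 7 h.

On the falling limb, Q drops from 114 to 67 cfs between t = 5 h and t = 7 h (Δt = 2 h).
k = −Δt / ln(Q₂/Q₁) = −2 / ln(67/114) = 3.76 h.

k ≈ 3.76 h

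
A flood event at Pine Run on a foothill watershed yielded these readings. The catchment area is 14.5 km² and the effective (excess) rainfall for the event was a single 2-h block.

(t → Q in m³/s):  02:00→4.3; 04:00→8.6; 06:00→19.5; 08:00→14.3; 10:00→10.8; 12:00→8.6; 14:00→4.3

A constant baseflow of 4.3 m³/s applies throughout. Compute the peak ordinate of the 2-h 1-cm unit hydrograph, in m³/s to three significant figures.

U_p ≈ 7.60 m³/s

Direct runoff: 0.0, 4.3, 15.2, 10.0, 6.5, 4.3, 0.0 m³/s; ΣQ_DR = 40.30 m³/s, peak = 15.2 m³/s.
Runoff depth d = ΣQ_DR·Δt / A = 40.30 × 7200 / (14.5 km²) = 20.01 mm.
The 1-cm UH is the DRH scaled by (10 mm)/d, so U_p = 15.2 × 10/20.01 = 7.60 m³/s.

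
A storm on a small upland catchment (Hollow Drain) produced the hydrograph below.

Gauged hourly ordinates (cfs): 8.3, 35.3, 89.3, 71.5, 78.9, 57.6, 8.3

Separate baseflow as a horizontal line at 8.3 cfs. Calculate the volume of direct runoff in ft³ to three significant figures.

Direct-runoff ordinates (Q − Q_b): 0.0, 27.0, 81.0, 63.2, 70.6, 49.3, 0.0 cfs.
ΣQ_DR = 291.1 cfs.
With Δt = 1 h = 3600 s, V = ΣQ_DR · Δt = 291.1 × 3600 = 1.05 × 10^6 ft³.

V ≈ 1.05 × 10^6 ft³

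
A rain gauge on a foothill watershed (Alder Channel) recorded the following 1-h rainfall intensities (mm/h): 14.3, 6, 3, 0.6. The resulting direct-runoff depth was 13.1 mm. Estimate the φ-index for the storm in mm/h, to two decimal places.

φ ≈ 3.60 mm/h

Only the 2 blocks with intensity above φ contribute runoff: 14.3, 6 mm/h.
Σ(I−φ)·Δt = d  ⇒  (14.3+6 − 2φ)·1 = 13.1
φ = (20.30 − 13.1/1) / 2 = 3.60 mm/h.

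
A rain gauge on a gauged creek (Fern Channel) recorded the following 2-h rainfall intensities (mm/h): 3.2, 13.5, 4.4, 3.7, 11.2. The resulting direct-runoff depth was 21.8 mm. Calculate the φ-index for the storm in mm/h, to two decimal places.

Only the 2 blocks with intensity above φ contribute runoff: 13.5, 11.2 mm/h.
Σ(I−φ)·Δt = d  ⇒  (13.5+11.2 − 2φ)·2 = 21.8
φ = (24.70 − 21.8/2) / 2 = 6.90 mm/h.

φ ≈ 6.90 mm/h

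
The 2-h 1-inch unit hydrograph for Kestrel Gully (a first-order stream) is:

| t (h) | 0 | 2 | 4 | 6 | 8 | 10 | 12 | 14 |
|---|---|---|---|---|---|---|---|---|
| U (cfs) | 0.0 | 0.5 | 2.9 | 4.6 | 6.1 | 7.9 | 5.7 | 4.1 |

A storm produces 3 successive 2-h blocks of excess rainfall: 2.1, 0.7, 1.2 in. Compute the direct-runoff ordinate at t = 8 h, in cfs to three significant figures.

Q ≈ 19.5 cfs

By discrete convolution, Q_j = Σ (P_i / 1 in) · U_{j−i}.
At t = 8 h (j=4): Q = (2.1/1)·6.1 + (0.7/1)·4.6 + (1.2/1)·2.9 = 19.5 cfs.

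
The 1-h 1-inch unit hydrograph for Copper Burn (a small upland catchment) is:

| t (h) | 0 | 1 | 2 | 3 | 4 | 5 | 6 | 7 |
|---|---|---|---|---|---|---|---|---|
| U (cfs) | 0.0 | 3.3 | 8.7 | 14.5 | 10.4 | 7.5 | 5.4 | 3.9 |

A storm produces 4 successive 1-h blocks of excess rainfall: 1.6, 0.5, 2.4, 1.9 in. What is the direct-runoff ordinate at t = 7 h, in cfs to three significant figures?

By discrete convolution, Q_j = Σ (P_i / 1 in) · U_{j−i}.
At t = 7 h (j=7): Q = (1.6/1)·3.9 + (0.5/1)·5.4 + (2.4/1)·7.5 + (1.9/1)·10.4 = 46.7 cfs.

Q ≈ 46.7 cfs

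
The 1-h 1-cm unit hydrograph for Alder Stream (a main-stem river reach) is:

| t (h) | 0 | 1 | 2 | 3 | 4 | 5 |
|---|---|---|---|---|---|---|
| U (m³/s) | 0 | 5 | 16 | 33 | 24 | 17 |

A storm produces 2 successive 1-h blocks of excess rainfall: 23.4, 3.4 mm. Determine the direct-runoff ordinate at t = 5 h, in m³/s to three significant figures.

Q ≈ 47.9 m³/s

By discrete convolution, Q_j = Σ (P_i / 10 mm) · U_{j−i}.
At t = 5 h (j=5): Q = (23.4/10)·17 + (3.4/10)·24 = 47.9 m³/s.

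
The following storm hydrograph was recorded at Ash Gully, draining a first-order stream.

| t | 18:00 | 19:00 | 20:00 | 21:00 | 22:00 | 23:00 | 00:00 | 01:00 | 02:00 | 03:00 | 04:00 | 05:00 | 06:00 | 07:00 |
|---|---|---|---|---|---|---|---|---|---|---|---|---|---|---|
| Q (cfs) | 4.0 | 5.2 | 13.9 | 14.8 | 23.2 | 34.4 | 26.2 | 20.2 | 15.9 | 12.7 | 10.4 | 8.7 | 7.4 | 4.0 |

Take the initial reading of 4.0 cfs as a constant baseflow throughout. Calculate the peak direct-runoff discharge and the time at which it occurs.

Q_p = 30.4 cfs at t = 23:00

Subtracting baseflow gives direct-runoff ordinates: 0.0, 1.2, 9.9, 10.8, 19.2, 30.4, 22.2, 16.2, 11.9, 8.7, 6.4, 4.7, 3.4, 0.0 cfs.
The maximum is 30.4 cfs, occurring at the reading for t = 23:00.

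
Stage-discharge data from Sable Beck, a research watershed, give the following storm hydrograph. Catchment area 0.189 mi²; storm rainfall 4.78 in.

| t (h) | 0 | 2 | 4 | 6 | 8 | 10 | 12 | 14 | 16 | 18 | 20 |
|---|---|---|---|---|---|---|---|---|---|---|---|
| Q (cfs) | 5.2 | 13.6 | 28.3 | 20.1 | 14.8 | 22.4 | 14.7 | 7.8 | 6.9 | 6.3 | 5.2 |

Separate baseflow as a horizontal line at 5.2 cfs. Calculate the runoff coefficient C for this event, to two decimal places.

ΣQ_DR = 88.10 cfs; V = ΣQ_DR·Δt = 6.343 × 10^5 ft³.
Runoff depth d = V / A = 1.445 in.
C = d / P = 1.445 / 4.78 = 0.30.

C ≈ 0.30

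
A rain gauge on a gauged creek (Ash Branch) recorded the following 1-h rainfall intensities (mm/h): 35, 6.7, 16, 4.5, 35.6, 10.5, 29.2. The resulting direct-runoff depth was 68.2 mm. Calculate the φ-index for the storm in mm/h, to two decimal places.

φ ≈ 11.90 mm/h

Only the 4 blocks with intensity above φ contribute runoff: 35, 16, 35.6, 29.2 mm/h.
Σ(I−φ)·Δt = d  ⇒  (35+16+35.6+29.2 − 4φ)·1 = 68.2
φ = (115.8 − 68.2/1) / 4 = 11.90 mm/h.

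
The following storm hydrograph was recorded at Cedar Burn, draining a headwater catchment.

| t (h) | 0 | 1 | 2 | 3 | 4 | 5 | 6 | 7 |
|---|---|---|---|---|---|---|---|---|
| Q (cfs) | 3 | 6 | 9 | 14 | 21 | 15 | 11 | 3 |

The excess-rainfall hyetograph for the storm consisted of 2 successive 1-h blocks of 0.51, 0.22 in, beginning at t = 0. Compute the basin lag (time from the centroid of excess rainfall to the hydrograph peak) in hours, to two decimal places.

Centroid of excess rainfall: t_c = Σ P_i·t̄_i / ΣP_i = 0.8014 h (block centres at 0.5, 1.5 h).
Hydrograph peak occurs at t = 4 h, so basin lag t_L = 4 − 0.8014 = 3.20 h.

t_L ≈ 3.20 h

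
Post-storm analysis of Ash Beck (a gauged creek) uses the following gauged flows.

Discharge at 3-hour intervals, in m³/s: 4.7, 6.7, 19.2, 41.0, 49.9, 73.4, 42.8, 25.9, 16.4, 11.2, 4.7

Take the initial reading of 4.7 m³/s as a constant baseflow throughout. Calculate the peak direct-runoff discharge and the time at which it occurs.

Subtracting baseflow gives direct-runoff ordinates: 0.0, 2.0, 14.5, 36.3, 45.2, 68.7, 38.1, 21.2, 11.7, 6.5, 0.0 m³/s.
The maximum is 68.7 m³/s, occurring at the reading for t = 15 h.

Q_p = 68.7 m³/s at t = 15 h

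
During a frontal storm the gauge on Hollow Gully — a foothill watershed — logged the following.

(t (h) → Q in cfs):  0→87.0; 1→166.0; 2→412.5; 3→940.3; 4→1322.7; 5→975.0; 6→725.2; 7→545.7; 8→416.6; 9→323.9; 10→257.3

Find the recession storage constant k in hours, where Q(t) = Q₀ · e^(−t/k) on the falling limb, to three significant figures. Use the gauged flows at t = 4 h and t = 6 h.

On the falling limb, Q drops from 1322.7 to 725.2 cfs between t = 4 h and t = 6 h (Δt = 2 h).
k = −Δt / ln(Q₂/Q₁) = −2 / ln(725.2/1322.7) = 3.33 h.

k ≈ 3.33 h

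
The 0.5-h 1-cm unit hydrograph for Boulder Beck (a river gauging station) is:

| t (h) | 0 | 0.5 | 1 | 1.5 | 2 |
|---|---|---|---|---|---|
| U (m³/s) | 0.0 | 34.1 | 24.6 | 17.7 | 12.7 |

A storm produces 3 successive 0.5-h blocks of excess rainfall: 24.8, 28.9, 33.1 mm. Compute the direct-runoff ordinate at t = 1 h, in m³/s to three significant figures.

Q ≈ 160 m³/s

By discrete convolution, Q_j = Σ (P_i / 10 mm) · U_{j−i}.
At t = 1 h (j=2): Q = (24.8/10)·24.6 + (28.9/10)·34.1 + (33.1/10)·0.0 = 160 m³/s.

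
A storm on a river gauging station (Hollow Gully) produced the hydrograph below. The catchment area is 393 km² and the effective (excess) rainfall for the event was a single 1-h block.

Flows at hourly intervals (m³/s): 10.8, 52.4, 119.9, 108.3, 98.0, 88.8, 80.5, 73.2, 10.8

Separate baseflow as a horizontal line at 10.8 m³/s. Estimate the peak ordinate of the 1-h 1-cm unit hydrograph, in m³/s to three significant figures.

U_p ≈ 218 m³/s

Direct runoff: 0.0, 41.6, 109.1, 97.5, 87.2, 78.0, 69.7, 62.4, 0.0 m³/s; ΣQ_DR = 545.5 m³/s, peak = 109.1 m³/s.
Runoff depth d = ΣQ_DR·Δt / A = 545.5 × 3600 / (393 km²) = 4.997 mm.
The 1-cm UH is the DRH scaled by (10 mm)/d, so U_p = 109.1 × 10/4.997 = 218 m³/s.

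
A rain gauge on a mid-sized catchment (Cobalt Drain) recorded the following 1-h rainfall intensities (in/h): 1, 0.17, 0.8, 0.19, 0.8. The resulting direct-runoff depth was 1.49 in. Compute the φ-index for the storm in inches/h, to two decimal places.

Only the 3 blocks with intensity above φ contribute runoff: 1, 0.8, 0.8 in/h.
Σ(I−φ)·Δt = d  ⇒  (1+0.8+0.8 − 3φ)·1 = 1.49
φ = (2.600 − 1.49/1) / 3 = 0.37 in/h.

φ ≈ 0.37 in/h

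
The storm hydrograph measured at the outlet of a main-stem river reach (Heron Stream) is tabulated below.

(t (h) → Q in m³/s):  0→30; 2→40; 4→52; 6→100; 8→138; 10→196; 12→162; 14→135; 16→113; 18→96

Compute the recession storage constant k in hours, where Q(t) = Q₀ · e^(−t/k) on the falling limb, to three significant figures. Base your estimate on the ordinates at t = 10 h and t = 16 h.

k ≈ 10.9 h

On the falling limb, Q drops from 196 to 113 m³/s between t = 10 h and t = 16 h (Δt = 6 h).
k = −Δt / ln(Q₂/Q₁) = −6 / ln(113/196) = 10.9 h.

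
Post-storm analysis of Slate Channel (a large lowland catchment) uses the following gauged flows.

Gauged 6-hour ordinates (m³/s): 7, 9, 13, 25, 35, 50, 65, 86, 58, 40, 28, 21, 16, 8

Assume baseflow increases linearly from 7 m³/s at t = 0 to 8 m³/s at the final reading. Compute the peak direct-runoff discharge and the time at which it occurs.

Q_p = 78.46 m³/s at t = 42 h

Subtracting baseflow gives direct-runoff ordinates: 0.00, 1.92, 5.85, 17.77, 27.69, 42.62, 57.54, 78.46, 50.38, 32.31, 20.23, 13.15, 8.08, 0.00 m³/s.
The maximum is 78.46 m³/s, occurring at the reading for t = 42 h.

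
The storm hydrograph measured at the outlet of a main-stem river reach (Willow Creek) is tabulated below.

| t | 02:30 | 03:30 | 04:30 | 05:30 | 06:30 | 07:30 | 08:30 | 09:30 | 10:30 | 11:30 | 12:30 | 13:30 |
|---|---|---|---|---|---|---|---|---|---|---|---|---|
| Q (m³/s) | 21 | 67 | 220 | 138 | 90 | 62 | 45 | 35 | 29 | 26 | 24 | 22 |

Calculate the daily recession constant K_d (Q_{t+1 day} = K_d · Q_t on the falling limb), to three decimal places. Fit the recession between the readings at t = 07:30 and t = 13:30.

K_d ≈ 0.016

Between t = 07:30 and t = 13:30 the flow falls from 62 to 22 m³/s over 6×1 h = 6 h.
Per-interval ratio K = (22/62)^(1/6) = 0.8414; K_d = K^(24/1) = 0.016.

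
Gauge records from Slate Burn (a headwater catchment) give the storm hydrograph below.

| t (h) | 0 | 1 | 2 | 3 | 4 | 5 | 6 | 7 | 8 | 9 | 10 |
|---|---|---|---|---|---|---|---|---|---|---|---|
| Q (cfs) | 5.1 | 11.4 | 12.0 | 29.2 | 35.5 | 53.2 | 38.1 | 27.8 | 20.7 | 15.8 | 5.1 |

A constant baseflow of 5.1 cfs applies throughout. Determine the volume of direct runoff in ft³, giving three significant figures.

Direct-runoff ordinates (Q − Q_b): 0.0, 6.3, 6.9, 24.1, 30.4, 48.1, 33.0, 22.7, 15.6, 10.7, 0.0 cfs.
ΣQ_DR = 197.8 cfs.
With Δt = 1 h = 3600 s, V = ΣQ_DR · Δt = 197.8 × 3600 = 7.12 × 10^5 ft³.

V ≈ 7.12 × 10^5 ft³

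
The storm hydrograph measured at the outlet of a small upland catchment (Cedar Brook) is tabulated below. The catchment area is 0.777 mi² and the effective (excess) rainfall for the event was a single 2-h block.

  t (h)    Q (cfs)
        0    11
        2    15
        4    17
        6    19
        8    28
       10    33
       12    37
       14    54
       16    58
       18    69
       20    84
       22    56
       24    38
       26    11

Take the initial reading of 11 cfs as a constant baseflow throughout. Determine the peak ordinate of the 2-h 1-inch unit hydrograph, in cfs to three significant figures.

Direct runoff: 0.0, 4.0, 6.0, 8.0, 17.0, 22.0, 26.0, 43.0, 47.0, 58.0, 73.0, 45.0, 27.0, 0.0 cfs; ΣQ_DR = 376.0 cfs, peak = 73.0 cfs.
Runoff depth d = ΣQ_DR·Δt / A = 376.0 × 7200 / (0.777 mi²) = 1.500 in.
The 1-inch UH is the DRH scaled by (1 in)/d, so U_p = 73.0 × 1/1.500 = 48.7 cfs.

U_p ≈ 48.7 cfs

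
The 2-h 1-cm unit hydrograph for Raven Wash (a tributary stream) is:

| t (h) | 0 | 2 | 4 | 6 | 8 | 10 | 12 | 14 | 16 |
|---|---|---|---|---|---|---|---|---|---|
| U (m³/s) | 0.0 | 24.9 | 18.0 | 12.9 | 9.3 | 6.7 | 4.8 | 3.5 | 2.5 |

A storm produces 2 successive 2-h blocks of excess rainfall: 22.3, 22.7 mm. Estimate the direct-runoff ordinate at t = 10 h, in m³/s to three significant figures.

Q ≈ 36.1 m³/s

By discrete convolution, Q_j = Σ (P_i / 10 mm) · U_{j−i}.
At t = 10 h (j=5): Q = (22.3/10)·6.7 + (22.7/10)·9.3 = 36.1 m³/s.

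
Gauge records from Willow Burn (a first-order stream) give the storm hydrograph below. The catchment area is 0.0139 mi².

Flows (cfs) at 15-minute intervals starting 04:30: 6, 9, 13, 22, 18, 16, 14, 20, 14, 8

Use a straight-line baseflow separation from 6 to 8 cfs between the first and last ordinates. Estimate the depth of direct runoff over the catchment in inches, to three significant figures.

d ≈ 1.95 in

Direct runoff: 0.00, 2.78, 6.56, 15.33, 11.11, 8.89, 6.67, 12.44, 6.22, 0.00 cfs; ΣQ_DR = 70.00 cfs.
V = ΣQ_DR · Δt = 70.00 × 900 s = 63000 ft³.
Over A = 0.0139 mi², depth = V / A = 1.95 in.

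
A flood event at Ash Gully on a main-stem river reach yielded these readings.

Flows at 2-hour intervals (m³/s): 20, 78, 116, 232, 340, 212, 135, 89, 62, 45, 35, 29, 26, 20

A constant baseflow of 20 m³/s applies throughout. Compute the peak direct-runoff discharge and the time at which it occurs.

Q_p = 320.0 m³/s at t = 8 h

Subtracting baseflow gives direct-runoff ordinates: 0.0, 58.0, 96.0, 212.0, 320.0, 192.0, 115.0, 69.0, 42.0, 25.0, 15.0, 9.0, 6.0, 0.0 m³/s.
The maximum is 320.0 m³/s, occurring at the reading for t = 8 h.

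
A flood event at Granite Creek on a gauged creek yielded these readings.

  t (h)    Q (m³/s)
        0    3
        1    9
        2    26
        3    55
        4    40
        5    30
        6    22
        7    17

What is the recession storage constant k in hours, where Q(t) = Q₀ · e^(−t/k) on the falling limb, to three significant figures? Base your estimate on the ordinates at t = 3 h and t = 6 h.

On the falling limb, Q drops from 55 to 22 m³/s between t = 3 h and t = 6 h (Δt = 3 h).
k = −Δt / ln(Q₂/Q₁) = −3 / ln(22/55) = 3.27 h.

k ≈ 3.27 h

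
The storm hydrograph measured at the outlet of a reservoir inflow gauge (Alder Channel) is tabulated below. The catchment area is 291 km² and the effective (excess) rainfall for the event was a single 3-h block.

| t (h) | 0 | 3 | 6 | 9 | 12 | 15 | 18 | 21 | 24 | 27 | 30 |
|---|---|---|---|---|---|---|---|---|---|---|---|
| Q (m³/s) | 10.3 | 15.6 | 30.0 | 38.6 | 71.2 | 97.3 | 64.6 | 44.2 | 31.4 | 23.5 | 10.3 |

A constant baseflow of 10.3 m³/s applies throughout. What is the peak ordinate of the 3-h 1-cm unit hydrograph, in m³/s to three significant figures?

U_p ≈ 72.4 m³/s

Direct runoff: 0.0, 5.3, 19.7, 28.3, 60.9, 87.0, 54.3, 33.9, 21.1, 13.2, 0.0 m³/s; ΣQ_DR = 323.7 m³/s, peak = 87.0 m³/s.
Runoff depth d = ΣQ_DR·Δt / A = 323.7 × 10800 / (291 km²) = 12.01 mm.
The 1-cm UH is the DRH scaled by (10 mm)/d, so U_p = 87.0 × 10/12.01 = 72.4 m³/s.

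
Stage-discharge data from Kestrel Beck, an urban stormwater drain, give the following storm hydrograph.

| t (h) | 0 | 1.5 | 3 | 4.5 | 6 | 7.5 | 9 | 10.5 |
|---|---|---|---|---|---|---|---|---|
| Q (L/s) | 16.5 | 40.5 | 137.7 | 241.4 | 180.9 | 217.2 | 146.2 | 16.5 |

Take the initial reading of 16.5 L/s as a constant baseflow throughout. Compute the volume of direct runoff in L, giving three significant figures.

V ≈ 4.67 × 10^6 L

Direct-runoff ordinates (Q − Q_b): 0.0, 24.0, 121.2, 224.9, 164.4, 200.7, 129.7, 0.0 L/s.
ΣQ_DR = 864.9 L/s.
With Δt = 1.5 h = 5400 s, V = ΣQ_DR · Δt = 864.9 × 5400 = 4.67 × 10^6 L.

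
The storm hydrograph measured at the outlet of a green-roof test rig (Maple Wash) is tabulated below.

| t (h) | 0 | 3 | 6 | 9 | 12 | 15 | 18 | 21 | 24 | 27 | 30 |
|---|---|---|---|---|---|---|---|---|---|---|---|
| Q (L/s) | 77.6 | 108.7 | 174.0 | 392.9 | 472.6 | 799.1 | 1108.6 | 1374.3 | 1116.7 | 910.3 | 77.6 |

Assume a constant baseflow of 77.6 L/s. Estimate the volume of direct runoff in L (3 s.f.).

Direct-runoff ordinates (Q − Q_b): 0.0, 31.1, 96.4, 315.3, 395.0, 721.5, 1031.0, 1296.7, 1039.1, 832.7, 0.0 L/s.
ΣQ_DR = 5759 L/s.
With Δt = 3 h = 10800 s, V = ΣQ_DR · Δt = 5759 × 10800 = 6.22 × 10^7 L.

V ≈ 6.22 × 10^7 L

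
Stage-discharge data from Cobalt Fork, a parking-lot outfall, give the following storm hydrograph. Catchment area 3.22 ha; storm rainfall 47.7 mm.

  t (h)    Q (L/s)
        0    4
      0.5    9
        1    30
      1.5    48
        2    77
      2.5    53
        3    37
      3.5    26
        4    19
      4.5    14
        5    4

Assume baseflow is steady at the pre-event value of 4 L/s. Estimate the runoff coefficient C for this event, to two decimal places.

ΣQ_DR = 277.0 L/s; V = ΣQ_DR·Δt = 4.986 × 10^5 L.
Runoff depth d = V / A = 15.48 mm.
C = d / P = 15.48 / 47.7 = 0.32.

C ≈ 0.32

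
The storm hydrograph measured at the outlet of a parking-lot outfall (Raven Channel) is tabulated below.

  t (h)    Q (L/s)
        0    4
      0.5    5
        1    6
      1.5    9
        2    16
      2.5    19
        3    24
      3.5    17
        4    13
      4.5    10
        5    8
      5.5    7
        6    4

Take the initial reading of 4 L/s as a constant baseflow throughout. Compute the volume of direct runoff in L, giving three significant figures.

Direct-runoff ordinates (Q − Q_b): 0.0, 1.0, 2.0, 5.0, 12.0, 15.0, 20.0, 13.0, 9.0, 6.0, 4.0, 3.0, 0.0 L/s.
ΣQ_DR = 90.00 L/s.
With Δt = 0.5 h = 1800 s, V = ΣQ_DR · Δt = 90.00 × 1800 = 1.62 × 10^5 L.

V ≈ 1.62 × 10^5 L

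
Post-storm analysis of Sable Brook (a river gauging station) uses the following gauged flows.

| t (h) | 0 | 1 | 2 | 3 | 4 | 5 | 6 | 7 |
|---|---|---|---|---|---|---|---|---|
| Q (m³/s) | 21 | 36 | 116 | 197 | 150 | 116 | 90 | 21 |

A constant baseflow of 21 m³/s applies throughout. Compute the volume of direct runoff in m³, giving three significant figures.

Direct-runoff ordinates (Q − Q_b): 0.0, 15.0, 95.0, 176.0, 129.0, 95.0, 69.0, 0.0 m³/s.
ΣQ_DR = 579.0 m³/s.
With Δt = 1 h = 3600 s, V = ΣQ_DR · Δt = 579.0 × 3600 = 2.08 × 10^6 m³.

V ≈ 2.08 × 10^6 m³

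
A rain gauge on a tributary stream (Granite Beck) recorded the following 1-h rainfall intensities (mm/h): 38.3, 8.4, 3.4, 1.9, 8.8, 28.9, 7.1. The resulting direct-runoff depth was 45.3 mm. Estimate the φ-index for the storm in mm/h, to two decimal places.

Only the 2 blocks with intensity above φ contribute runoff: 38.3, 28.9 mm/h.
Σ(I−φ)·Δt = d  ⇒  (38.3+28.9 − 2φ)·1 = 45.3
φ = (67.20 − 45.3/1) / 2 = 10.95 mm/h.

φ ≈ 10.95 mm/h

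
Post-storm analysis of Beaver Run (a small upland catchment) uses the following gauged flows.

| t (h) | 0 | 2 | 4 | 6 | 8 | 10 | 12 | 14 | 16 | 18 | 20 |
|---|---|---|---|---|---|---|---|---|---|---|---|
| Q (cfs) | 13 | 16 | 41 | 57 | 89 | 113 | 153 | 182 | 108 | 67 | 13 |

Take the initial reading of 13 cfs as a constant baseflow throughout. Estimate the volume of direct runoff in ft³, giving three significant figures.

Direct-runoff ordinates (Q − Q_b): 0.0, 3.0, 28.0, 44.0, 76.0, 100.0, 140.0, 169.0, 95.0, 54.0, 0.0 cfs.
ΣQ_DR = 709.0 cfs.
With Δt = 2 h = 7200 s, V = ΣQ_DR · Δt = 709.0 × 7200 = 5.10 × 10^6 ft³.

V ≈ 5.10 × 10^6 ft³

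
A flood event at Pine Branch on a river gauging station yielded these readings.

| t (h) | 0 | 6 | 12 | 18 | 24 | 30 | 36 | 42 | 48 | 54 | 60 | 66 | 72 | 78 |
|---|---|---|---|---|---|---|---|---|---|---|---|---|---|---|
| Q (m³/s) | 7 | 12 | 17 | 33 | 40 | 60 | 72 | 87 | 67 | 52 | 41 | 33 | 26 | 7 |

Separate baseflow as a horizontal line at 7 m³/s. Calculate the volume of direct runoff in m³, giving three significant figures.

V ≈ 9.85 × 10^6 m³

Direct-runoff ordinates (Q − Q_b): 0.0, 5.0, 10.0, 26.0, 33.0, 53.0, 65.0, 80.0, 60.0, 45.0, 34.0, 26.0, 19.0, 0.0 m³/s.
ΣQ_DR = 456.0 m³/s.
With Δt = 6 h = 21600 s, V = ΣQ_DR · Δt = 456.0 × 21600 = 9.85 × 10^6 m³.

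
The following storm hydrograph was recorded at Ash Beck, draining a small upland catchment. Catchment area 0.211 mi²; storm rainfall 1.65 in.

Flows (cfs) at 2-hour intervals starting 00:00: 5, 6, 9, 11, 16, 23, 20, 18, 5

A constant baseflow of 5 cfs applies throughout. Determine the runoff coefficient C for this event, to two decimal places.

C ≈ 0.61

ΣQ_DR = 68.00 cfs; V = ΣQ_DR·Δt = 4.896 × 10^5 ft³.
Runoff depth d = V / A = 0.9988 in.
C = d / P = 0.9988 / 1.65 = 0.61.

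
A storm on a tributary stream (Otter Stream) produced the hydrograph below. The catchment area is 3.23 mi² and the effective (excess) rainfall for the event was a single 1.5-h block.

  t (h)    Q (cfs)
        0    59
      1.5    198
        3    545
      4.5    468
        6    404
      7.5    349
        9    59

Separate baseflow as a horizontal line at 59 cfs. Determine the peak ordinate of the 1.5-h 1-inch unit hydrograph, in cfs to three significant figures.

Direct runoff: 0.0, 139.0, 486.0, 409.0, 345.0, 290.0, 0.0 cfs; ΣQ_DR = 1669 cfs, peak = 486.0 cfs.
Runoff depth d = ΣQ_DR·Δt / A = 1669 × 5400 / (3.23 mi²) = 1.201 in.
The 1-inch UH is the DRH scaled by (1 in)/d, so U_p = 486.0 × 1/1.201 = 405 cfs.

U_p ≈ 405 cfs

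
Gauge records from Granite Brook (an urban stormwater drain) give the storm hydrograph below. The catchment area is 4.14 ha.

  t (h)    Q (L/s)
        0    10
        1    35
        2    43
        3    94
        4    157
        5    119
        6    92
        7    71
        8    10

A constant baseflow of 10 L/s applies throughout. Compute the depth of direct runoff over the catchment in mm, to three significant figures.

Direct runoff: 0.0, 25.0, 33.0, 84.0, 147.0, 109.0, 82.0, 61.0, 0.0 L/s; ΣQ_DR = 541.0 L/s.
V = ΣQ_DR · Δt = 541.0 × 3600 s = 1.948 × 10^6 L.
Over A = 4.14 ha, depth = V / A = 47.0 mm.

d ≈ 47.0 mm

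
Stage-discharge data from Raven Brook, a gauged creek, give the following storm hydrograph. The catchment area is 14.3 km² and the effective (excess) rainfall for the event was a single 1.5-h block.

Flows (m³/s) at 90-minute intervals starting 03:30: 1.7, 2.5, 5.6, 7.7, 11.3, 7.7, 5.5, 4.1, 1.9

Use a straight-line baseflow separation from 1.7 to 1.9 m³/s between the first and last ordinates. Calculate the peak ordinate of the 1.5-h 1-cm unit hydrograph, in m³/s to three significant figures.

U_p ≈ 7.91 m³/s

Direct runoff: 0.00, 0.78, 3.85, 5.92, 9.50, 5.88, 3.65, 2.23, 0.00 m³/s; ΣQ_DR = 31.80 m³/s, peak = 9.50 m³/s.
Runoff depth d = ΣQ_DR·Δt / A = 31.80 × 5400 / (14.3 km²) = 12.01 mm.
The 1-cm UH is the DRH scaled by (10 mm)/d, so U_p = 9.50 × 10/12.01 = 7.91 m³/s.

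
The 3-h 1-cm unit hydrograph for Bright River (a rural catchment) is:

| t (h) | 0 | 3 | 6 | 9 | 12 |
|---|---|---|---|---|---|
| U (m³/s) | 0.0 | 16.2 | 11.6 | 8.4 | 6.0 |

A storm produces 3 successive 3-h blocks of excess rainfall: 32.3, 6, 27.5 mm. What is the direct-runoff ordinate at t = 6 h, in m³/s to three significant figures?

Q ≈ 47.2 m³/s

By discrete convolution, Q_j = Σ (P_i / 10 mm) · U_{j−i}.
At t = 6 h (j=2): Q = (32.3/10)·11.6 + (6/10)·16.2 + (27.5/10)·0.0 = 47.2 m³/s.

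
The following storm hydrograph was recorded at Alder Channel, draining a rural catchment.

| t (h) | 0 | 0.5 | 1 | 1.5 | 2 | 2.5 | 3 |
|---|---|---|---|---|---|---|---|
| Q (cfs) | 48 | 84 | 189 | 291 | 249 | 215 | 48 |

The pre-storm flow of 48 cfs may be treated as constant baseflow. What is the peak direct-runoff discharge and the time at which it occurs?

Subtracting baseflow gives direct-runoff ordinates: 0.0, 36.0, 141.0, 243.0, 201.0, 167.0, 0.0 cfs.
The maximum is 243.0 cfs, occurring at the reading for t = 1.5 h.

Q_p = 243.0 cfs at t = 1.5 h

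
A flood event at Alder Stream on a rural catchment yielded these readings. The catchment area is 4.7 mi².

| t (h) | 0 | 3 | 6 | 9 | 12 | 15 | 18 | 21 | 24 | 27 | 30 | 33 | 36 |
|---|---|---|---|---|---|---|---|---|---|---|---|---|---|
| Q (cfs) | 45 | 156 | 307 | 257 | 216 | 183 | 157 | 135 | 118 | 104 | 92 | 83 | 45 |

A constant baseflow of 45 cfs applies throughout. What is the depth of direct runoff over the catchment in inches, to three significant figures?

d ≈ 1.30 in

Direct runoff: 0.0, 111.0, 262.0, 212.0, 171.0, 138.0, 112.0, 90.0, 73.0, 59.0, 47.0, 38.0, 0.0 cfs; ΣQ_DR = 1313 cfs.
V = ΣQ_DR · Δt = 1313 × 10800 s = 1.418 × 10^7 ft³.
Over A = 4.7 mi², depth = V / A = 1.30 in.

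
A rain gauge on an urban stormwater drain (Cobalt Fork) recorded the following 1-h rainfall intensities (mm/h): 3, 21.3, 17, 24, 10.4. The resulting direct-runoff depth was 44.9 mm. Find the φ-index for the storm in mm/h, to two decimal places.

Only the 4 blocks with intensity above φ contribute runoff: 21.3, 17, 24, 10.4 mm/h.
Σ(I−φ)·Δt = d  ⇒  (21.3+17+24+10.4 − 4φ)·1 = 44.9
φ = (72.70 − 44.9/1) / 4 = 6.95 mm/h.

φ ≈ 6.95 mm/h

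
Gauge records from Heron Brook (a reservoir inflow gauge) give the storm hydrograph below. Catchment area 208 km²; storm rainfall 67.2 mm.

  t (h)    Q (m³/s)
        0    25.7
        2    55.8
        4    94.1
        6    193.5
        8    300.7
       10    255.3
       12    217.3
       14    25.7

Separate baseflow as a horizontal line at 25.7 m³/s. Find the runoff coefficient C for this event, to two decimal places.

C ≈ 0.50

ΣQ_DR = 962.5 m³/s; V = ΣQ_DR·Δt = 6.930 × 10^6 m³.
Runoff depth d = V / A = 33.32 mm.
C = d / P = 33.32 / 67.2 = 0.50.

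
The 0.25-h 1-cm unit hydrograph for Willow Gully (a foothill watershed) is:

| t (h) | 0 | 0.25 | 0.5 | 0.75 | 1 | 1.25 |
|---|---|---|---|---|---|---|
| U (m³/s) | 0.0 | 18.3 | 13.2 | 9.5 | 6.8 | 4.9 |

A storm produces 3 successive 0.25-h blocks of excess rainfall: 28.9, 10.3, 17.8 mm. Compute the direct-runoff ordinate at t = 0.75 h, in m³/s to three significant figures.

Q ≈ 73.6 m³/s

By discrete convolution, Q_j = Σ (P_i / 10 mm) · U_{j−i}.
At t = 0.75 h (j=3): Q = (28.9/10)·9.5 + (10.3/10)·13.2 + (17.8/10)·18.3 = 73.6 m³/s.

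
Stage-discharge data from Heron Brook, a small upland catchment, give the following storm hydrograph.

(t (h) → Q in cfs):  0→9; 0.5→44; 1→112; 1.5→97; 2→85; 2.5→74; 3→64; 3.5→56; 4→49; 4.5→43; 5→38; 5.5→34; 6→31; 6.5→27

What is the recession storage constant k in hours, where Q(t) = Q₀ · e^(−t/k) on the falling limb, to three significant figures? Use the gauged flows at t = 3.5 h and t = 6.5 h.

On the falling limb, Q drops from 56 to 27 cfs between t = 3.5 h and t = 6.5 h (Δt = 3 h).
k = −Δt / ln(Q₂/Q₁) = −3 / ln(27/56) = 4.11 h.

k ≈ 4.11 h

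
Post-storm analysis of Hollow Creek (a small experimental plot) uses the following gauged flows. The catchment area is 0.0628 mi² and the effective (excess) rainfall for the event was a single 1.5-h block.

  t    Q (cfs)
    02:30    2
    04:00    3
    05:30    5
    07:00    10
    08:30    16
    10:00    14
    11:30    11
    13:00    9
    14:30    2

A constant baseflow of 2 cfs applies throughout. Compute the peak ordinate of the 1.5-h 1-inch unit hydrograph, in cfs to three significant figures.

Direct runoff: 0.0, 1.0, 3.0, 8.0, 14.0, 12.0, 9.0, 7.0, 0.0 cfs; ΣQ_DR = 54.00 cfs, peak = 14.0 cfs.
Runoff depth d = ΣQ_DR·Δt / A = 54.00 × 5400 / (0.0628 mi²) = 1.999 in.
The 1-inch UH is the DRH scaled by (1 in)/d, so U_p = 14.0 × 1/1.999 = 7.00 cfs.

U_p ≈ 7.00 cfs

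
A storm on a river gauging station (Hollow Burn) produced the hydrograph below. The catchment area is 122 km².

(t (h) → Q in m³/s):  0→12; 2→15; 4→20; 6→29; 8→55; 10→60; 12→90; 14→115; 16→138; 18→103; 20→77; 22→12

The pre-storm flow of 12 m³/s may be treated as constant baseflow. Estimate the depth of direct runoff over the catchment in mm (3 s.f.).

d ≈ 34.3 mm

Direct runoff: 0.0, 3.0, 8.0, 17.0, 43.0, 48.0, 78.0, 103.0, 126.0, 91.0, 65.0, 0.0 m³/s; ΣQ_DR = 582.0 m³/s.
V = ΣQ_DR · Δt = 582.0 × 7200 s = 4.190 × 10^6 m³.
Over A = 122 km², depth = V / A = 34.3 mm.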